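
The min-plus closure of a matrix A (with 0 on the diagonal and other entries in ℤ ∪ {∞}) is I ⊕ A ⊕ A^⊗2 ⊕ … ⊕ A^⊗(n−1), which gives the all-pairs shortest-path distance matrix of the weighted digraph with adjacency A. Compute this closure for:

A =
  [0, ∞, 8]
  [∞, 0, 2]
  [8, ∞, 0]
Closure =
  [0, ∞, 8]
  [10, 0, 2]
  [8, ∞, 0]

This is the Floyd-Warshall all-pairs shortest-path computation. For each intermediate vertex k = 0, 1, …, 2, update dist[i][j] ← min(dist[i][j], dist[i][k] + dist[k][j]). The final matrix gives, for each (i, j), the minimum total weight of any directed path from i to j (possibly empty when i = j).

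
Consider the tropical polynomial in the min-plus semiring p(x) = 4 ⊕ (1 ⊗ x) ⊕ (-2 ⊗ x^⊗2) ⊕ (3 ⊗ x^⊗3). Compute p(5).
p(5) = 4

A tropical monomial a ⊗ x^⊗i evaluates to a + i · x. Evaluating each term at x = 5:
  Term 0 contributes 4 + 0 · 5 = 4
  Term 1 contributes 1 + 1 · 5 = 6
  Term 2 contributes -2 + 2 · 5 = 8
  Term 3 contributes 3 + 3 · 5 = 18
p(5) = ⊕ of these = min[4, 6, 8, 18] = 4.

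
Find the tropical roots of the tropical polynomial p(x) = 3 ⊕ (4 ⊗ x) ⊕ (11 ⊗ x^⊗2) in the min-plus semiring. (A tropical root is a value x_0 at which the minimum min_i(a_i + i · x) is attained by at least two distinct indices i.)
Roots: {-7, -1}

Each tropical root is a break point of the lower envelope of the lines y = a_i + i · x (there are 3 lines, with slopes 0, 1, ..., 2). Only the lines that attain the minimum somewhere contribute to roots; other lines are dominated. Here the surviving (envelope) indices are i = 2, i = 1, i = 0.
Intersections between consecutive envelope lines give the roots: for adjacent envelope indices i < j the intersection is x = (a_i − a_j) / (j − i). Reading off the sorted break points: {-7, -1}.
Verification: at each break x_0, at least two indices attain the minimum of min_i(a_i + i · x_0).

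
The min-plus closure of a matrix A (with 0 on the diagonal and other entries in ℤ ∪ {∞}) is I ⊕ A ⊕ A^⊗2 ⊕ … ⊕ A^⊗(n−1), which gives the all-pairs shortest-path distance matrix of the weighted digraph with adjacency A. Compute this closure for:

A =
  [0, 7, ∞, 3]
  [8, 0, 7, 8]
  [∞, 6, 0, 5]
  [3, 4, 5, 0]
Closure =
  [0, 7, 8, 3]
  [8, 0, 7, 8]
  [8, 6, 0, 5]
  [3, 4, 5, 0]

This is the Floyd-Warshall all-pairs shortest-path computation. For each intermediate vertex k = 0, 1, …, 3, update dist[i][j] ← min(dist[i][j], dist[i][k] + dist[k][j]). The final matrix gives, for each (i, j), the minimum total weight of any directed path from i to j (possibly empty when i = j).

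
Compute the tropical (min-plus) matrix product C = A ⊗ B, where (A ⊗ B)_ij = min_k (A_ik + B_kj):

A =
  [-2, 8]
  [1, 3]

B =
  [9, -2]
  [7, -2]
A ⊗ B =
  [7, -4]
  [10, -1]

Apply the min-plus product entry-by-entry:
  C[0][0] = min over k of (A[0][0] + B[0][0] = -2 + 9 = 7, A[0][1] + B[1][0] = 8 + 7 = 15) = 7 (attained at k = 0)
  C[0][1] = min over k of (A[0][0] + B[0][1] = -2 + -2 = -4, A[0][1] + B[1][1] = 8 + -2 = 6) = -4 (attained at k = 0)
  C[1][0] = min over k of (A[1][0] + B[0][0] = 1 + 9 = 10, A[1][1] + B[1][0] = 3 + 7 = 10) = 10 (attained at k = 0)
  C[1][1] = min over k of (A[1][0] + B[0][1] = 1 + -2 = -1, A[1][1] + B[1][1] = 3 + -2 = 1) = -1 (attained at k = 0)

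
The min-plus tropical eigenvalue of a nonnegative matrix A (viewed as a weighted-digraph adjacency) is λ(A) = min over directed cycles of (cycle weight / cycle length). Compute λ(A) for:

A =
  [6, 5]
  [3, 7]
λ(A) = 4

Enumerate directed cycles and compute their means (weight / length). Sample:
  cycle 0 → 0: weight = 6, length = 1, mean = 6/1 ≈ 6.000
  cycle 1 → 1: weight = 7, length = 1, mean = 7/1 ≈ 7.000
  cycle 0 → 1 → 0: weight = 8, length = 2, mean = 8/2 ≈ 4.000
  cycle 1 → 0 → 1: weight = 8, length = 2, mean = 8/2 ≈ 4.000
Minimum mean = 4.000, attained e.g. along the cycle 0 → 1 → 0 with weight 8 and length 2. So λ(A) = 8/2 = 4.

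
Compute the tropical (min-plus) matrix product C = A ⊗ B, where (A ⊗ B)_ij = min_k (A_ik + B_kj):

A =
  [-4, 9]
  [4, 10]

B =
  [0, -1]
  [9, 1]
A ⊗ B =
  [-4, -5]
  [4, 3]

Apply the min-plus product entry-by-entry:
  C[0][0] = min over k of (A[0][0] + B[0][0] = -4 + 0 = -4, A[0][1] + B[1][0] = 9 + 9 = 18) = -4 (attained at k = 0)
  C[0][1] = min over k of (A[0][0] + B[0][1] = -4 + -1 = -5, A[0][1] + B[1][1] = 9 + 1 = 10) = -5 (attained at k = 0)
  C[1][0] = min over k of (A[1][0] + B[0][0] = 4 + 0 = 4, A[1][1] + B[1][0] = 10 + 9 = 19) = 4 (attained at k = 0)
  C[1][1] = min over k of (A[1][0] + B[0][1] = 4 + -1 = 3, A[1][1] + B[1][1] = 10 + 1 = 11) = 3 (attained at k = 0)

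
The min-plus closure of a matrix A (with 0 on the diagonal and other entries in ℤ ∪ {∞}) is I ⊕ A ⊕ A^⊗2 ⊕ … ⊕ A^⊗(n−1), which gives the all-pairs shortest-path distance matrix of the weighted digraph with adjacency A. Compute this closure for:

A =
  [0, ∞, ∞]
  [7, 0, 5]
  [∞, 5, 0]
Closure =
  [0, ∞, ∞]
  [7, 0, 5]
  [12, 5, 0]

This is the Floyd-Warshall all-pairs shortest-path computation. For each intermediate vertex k = 0, 1, …, 2, update dist[i][j] ← min(dist[i][j], dist[i][k] + dist[k][j]). The final matrix gives, for each (i, j), the minimum total weight of any directed path from i to j (possibly empty when i = j).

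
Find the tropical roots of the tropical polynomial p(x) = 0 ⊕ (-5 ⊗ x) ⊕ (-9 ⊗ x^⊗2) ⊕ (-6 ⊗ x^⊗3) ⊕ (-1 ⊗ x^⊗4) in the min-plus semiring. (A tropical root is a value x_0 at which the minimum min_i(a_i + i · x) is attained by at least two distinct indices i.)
Roots: {-5, -3, 4, 5}

Each tropical root is a break point of the lower envelope of the lines y = a_i + i · x (there are 5 lines, with slopes 0, 1, ..., 4). Only the lines that attain the minimum somewhere contribute to roots; other lines are dominated. Here the surviving (envelope) indices are i = 4, i = 3, i = 2, i = 1, i = 0.
Intersections between consecutive envelope lines give the roots: for adjacent envelope indices i < j the intersection is x = (a_i − a_j) / (j − i). Reading off the sorted break points: {-5, -3, 4, 5}.
Verification: at each break x_0, at least two indices attain the minimum of min_i(a_i + i · x_0).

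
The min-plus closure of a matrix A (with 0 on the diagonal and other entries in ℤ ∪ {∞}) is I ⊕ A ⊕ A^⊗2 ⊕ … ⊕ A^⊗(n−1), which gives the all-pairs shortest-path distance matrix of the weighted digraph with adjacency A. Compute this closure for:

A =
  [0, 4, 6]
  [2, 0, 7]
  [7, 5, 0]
Closure =
  [0, 4, 6]
  [2, 0, 7]
  [7, 5, 0]

This is the Floyd-Warshall all-pairs shortest-path computation. For each intermediate vertex k = 0, 1, …, 2, update dist[i][j] ← min(dist[i][j], dist[i][k] + dist[k][j]). The final matrix gives, for each (i, j), the minimum total weight of any directed path from i to j (possibly empty when i = j).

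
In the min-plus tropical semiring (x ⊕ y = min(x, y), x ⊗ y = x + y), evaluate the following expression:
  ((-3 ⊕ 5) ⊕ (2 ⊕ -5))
((-3 ⊕ 5) ⊕ (2 ⊕ -5)) = -5

Expand innermost to outermost. Recall ⊕ takes the minimum of its arguments and ⊗ takes their sum. Working out the expression ((-3 ⊕ 5) ⊕ (2 ⊕ -5)) gives -5.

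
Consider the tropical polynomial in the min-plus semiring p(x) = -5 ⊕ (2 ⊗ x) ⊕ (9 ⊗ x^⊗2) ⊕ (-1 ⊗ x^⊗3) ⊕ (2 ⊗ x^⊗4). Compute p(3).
p(3) = -5

A tropical monomial a ⊗ x^⊗i evaluates to a + i · x. Evaluating each term at x = 3:
  Term 0 contributes -5 + 0 · 3 = -5
  Term 1 contributes 2 + 1 · 3 = 5
  Term 2 contributes 9 + 2 · 3 = 15
  Term 3 contributes -1 + 3 · 3 = 8
  Term 4 contributes 2 + 4 · 3 = 14
p(3) = ⊕ of these = min[-5, 5, 15, 8, 14] = -5.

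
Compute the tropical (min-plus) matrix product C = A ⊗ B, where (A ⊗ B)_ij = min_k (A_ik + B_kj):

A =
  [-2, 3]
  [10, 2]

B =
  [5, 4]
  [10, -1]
A ⊗ B =
  [3, 2]
  [12, 1]

Apply the min-plus product entry-by-entry:
  C[0][0] = min over k of (A[0][0] + B[0][0] = -2 + 5 = 3, A[0][1] + B[1][0] = 3 + 10 = 13) = 3 (attained at k = 0)
  C[0][1] = min over k of (A[0][0] + B[0][1] = -2 + 4 = 2, A[0][1] + B[1][1] = 3 + -1 = 2) = 2 (attained at k = 0)
  C[1][0] = min over k of (A[1][0] + B[0][0] = 10 + 5 = 15, A[1][1] + B[1][0] = 2 + 10 = 12) = 12 (attained at k = 1)
  C[1][1] = min over k of (A[1][0] + B[0][1] = 10 + 4 = 14, A[1][1] + B[1][1] = 2 + -1 = 1) = 1 (attained at k = 1)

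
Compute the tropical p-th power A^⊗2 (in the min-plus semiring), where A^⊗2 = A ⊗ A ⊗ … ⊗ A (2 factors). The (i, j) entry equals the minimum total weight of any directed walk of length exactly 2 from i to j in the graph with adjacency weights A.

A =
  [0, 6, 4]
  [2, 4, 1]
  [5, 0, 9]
A^⊗2 =
  [0, 4, 4]
  [2, 1, 5]
  [2, 4, 1]

Each entry (A^⊗2)_ij equals the minimum over all length-2 walks i = v_0 → v_1 → … → v_2 = j of Σ_t A[v_t][v_{t+1}]. For example, for (i, j) = (0, 2) we minimise over 3 possible intermediate vertex sequences; the minimum is 4, attained along the walk 0 → 0 → 2.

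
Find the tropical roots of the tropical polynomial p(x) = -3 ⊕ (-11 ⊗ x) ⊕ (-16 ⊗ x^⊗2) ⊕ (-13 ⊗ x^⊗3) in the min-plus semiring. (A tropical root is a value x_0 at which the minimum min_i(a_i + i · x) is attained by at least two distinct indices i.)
Roots: {-3, 5, 8}

Each tropical root is a break point of the lower envelope of the lines y = a_i + i · x (there are 4 lines, with slopes 0, 1, ..., 3). Only the lines that attain the minimum somewhere contribute to roots; other lines are dominated. Here the surviving (envelope) indices are i = 3, i = 2, i = 1, i = 0.
Intersections between consecutive envelope lines give the roots: for adjacent envelope indices i < j the intersection is x = (a_i − a_j) / (j − i). Reading off the sorted break points: {-3, 5, 8}.
Verification: at each break x_0, at least two indices attain the minimum of min_i(a_i + i · x_0).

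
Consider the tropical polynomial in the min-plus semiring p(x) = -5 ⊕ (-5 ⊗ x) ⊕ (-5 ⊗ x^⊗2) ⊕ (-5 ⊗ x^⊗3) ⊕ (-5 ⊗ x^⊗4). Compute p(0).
p(0) = -5

A tropical monomial a ⊗ x^⊗i evaluates to a + i · x. Evaluating each term at x = 0:
  Term 0 contributes -5 + 0 · 0 = -5
  Term 1 contributes -5 + 1 · 0 = -5
  Term 2 contributes -5 + 2 · 0 = -5
  Term 3 contributes -5 + 3 · 0 = -5
  Term 4 contributes -5 + 4 · 0 = -5
p(0) = ⊕ of these = min[-5, -5, -5, -5, -5] = -5.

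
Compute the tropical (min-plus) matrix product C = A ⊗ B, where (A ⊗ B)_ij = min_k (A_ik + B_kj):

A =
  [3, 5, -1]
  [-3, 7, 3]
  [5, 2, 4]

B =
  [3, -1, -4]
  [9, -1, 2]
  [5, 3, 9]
A ⊗ B =
  [4, 2, -1]
  [0, -4, -7]
  [8, 1, 1]

Apply the min-plus product entry-by-entry:
  C[0][0] = min over k of (A[0][0] + B[0][0] = 3 + 3 = 6, A[0][1] + B[1][0] = 5 + 9 = 14, A[0][2] + B[2][0] = -1 + 5 = 4) = 4 (attained at k = 2)
  C[0][1] = min over k of (A[0][0] + B[0][1] = 3 + -1 = 2, A[0][1] + B[1][1] = 5 + -1 = 4, A[0][2] + B[2][1] = -1 + 3 = 2) = 2 (attained at k = 0)
  C[0][2] = min over k of (A[0][0] + B[0][2] = 3 + -4 = -1, A[0][1] + B[1][2] = 5 + 2 = 7, A[0][2] + B[2][2] = -1 + 9 = 8) = -1 (attained at k = 0)
  C[1][0] = min over k of (A[1][0] + B[0][0] = -3 + 3 = 0, A[1][1] + B[1][0] = 7 + 9 = 16, A[1][2] + B[2][0] = 3 + 5 = 8) = 0 (attained at k = 0)
  C[1][1] = min over k of (A[1][0] + B[0][1] = -3 + -1 = -4, A[1][1] + B[1][1] = 7 + -1 = 6, A[1][2] + B[2][1] = 3 + 3 = 6) = -4 (attained at k = 0)
  C[1][2] = min over k of (A[1][0] + B[0][2] = -3 + -4 = -7, A[1][1] + B[1][2] = 7 + 2 = 9, A[1][2] + B[2][2] = 3 + 9 = 12) = -7 (attained at k = 0)
  C[2][0] = min over k of (A[2][0] + B[0][0] = 5 + 3 = 8, A[2][1] + B[1][0] = 2 + 9 = 11, A[2][2] + B[2][0] = 4 + 5 = 9) = 8 (attained at k = 0)
  C[2][1] = min over k of (A[2][0] + B[0][1] = 5 + -1 = 4, A[2][1] + B[1][1] = 2 + -1 = 1, A[2][2] + B[2][1] = 4 + 3 = 7) = 1 (attained at k = 1)
  C[2][2] = min over k of (A[2][0] + B[0][2] = 5 + -4 = 1, A[2][1] + B[1][2] = 2 + 2 = 4, A[2][2] + B[2][2] = 4 + 9 = 13) = 1 (attained at k = 0)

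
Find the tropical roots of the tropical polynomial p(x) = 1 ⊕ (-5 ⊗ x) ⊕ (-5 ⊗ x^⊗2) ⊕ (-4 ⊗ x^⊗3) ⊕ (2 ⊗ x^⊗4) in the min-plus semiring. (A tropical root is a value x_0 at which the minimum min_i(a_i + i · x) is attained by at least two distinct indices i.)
Roots: {-6, -1, 0, 6}

Each tropical root is a break point of the lower envelope of the lines y = a_i + i · x (there are 5 lines, with slopes 0, 1, ..., 4). Only the lines that attain the minimum somewhere contribute to roots; other lines are dominated. Here the surviving (envelope) indices are i = 4, i = 3, i = 2, i = 1, i = 0.
Intersections between consecutive envelope lines give the roots: for adjacent envelope indices i < j the intersection is x = (a_i − a_j) / (j − i). Reading off the sorted break points: {-6, -1, 0, 6}.
Verification: at each break x_0, at least two indices attain the minimum of min_i(a_i + i · x_0).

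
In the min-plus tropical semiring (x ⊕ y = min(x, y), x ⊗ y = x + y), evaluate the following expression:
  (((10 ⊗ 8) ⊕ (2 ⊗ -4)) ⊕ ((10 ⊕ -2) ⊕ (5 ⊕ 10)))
(((10 ⊗ 8) ⊕ (2 ⊗ -4)) ⊕ ((10 ⊕ -2) ⊕ (5 ⊕ 10))) = -2

Expand innermost to outermost. Recall ⊕ takes the minimum of its arguments and ⊗ takes their sum. Working out the expression (((10 ⊗ 8) ⊕ (2 ⊗ -4)) ⊕ ((10 ⊕ -2) ⊕ (5 ⊕ 10))) gives -2.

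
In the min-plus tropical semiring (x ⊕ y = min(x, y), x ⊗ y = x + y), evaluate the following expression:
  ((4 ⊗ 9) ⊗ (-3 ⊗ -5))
((4 ⊗ 9) ⊗ (-3 ⊗ -5)) = 5

Expand innermost to outermost. Recall ⊕ takes the minimum of its arguments and ⊗ takes their sum. Working out the expression ((4 ⊗ 9) ⊗ (-3 ⊗ -5)) gives 5.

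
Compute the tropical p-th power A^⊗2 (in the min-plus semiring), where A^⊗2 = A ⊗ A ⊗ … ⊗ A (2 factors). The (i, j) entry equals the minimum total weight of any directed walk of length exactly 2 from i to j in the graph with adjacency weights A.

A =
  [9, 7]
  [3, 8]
A^⊗2 =
  [10, 15]
  [11, 10]

Each entry (A^⊗2)_ij equals the minimum over all length-2 walks i = v_0 → v_1 → … → v_2 = j of Σ_t A[v_t][v_{t+1}]. For example, for (i, j) = (0, 1) we minimise over 2 possible intermediate vertex sequences; the minimum is 15, attained along the walk 0 → 1 → 1.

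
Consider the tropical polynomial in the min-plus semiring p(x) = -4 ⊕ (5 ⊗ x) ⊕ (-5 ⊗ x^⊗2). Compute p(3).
p(3) = -4

A tropical monomial a ⊗ x^⊗i evaluates to a + i · x. Evaluating each term at x = 3:
  Term 0 contributes -4 + 0 · 3 = -4
  Term 1 contributes 5 + 1 · 3 = 8
  Term 2 contributes -5 + 2 · 3 = 1
p(3) = ⊕ of these = min[-4, 8, 1] = -4.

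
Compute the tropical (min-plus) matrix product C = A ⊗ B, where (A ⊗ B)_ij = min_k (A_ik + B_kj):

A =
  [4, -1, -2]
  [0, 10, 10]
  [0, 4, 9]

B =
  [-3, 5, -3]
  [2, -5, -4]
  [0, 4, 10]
A ⊗ B =
  [-2, -6, -5]
  [-3, 5, -3]
  [-3, -1, -3]

Apply the min-plus product entry-by-entry:
  C[0][0] = min over k of (A[0][0] + B[0][0] = 4 + -3 = 1, A[0][1] + B[1][0] = -1 + 2 = 1, A[0][2] + B[2][0] = -2 + 0 = -2) = -2 (attained at k = 2)
  C[0][1] = min over k of (A[0][0] + B[0][1] = 4 + 5 = 9, A[0][1] + B[1][1] = -1 + -5 = -6, A[0][2] + B[2][1] = -2 + 4 = 2) = -6 (attained at k = 1)
  C[0][2] = min over k of (A[0][0] + B[0][2] = 4 + -3 = 1, A[0][1] + B[1][2] = -1 + -4 = -5, A[0][2] + B[2][2] = -2 + 10 = 8) = -5 (attained at k = 1)
  C[1][0] = min over k of (A[1][0] + B[0][0] = 0 + -3 = -3, A[1][1] + B[1][0] = 10 + 2 = 12, A[1][2] + B[2][0] = 10 + 0 = 10) = -3 (attained at k = 0)
  C[1][1] = min over k of (A[1][0] + B[0][1] = 0 + 5 = 5, A[1][1] + B[1][1] = 10 + -5 = 5, A[1][2] + B[2][1] = 10 + 4 = 14) = 5 (attained at k = 0)
  C[1][2] = min over k of (A[1][0] + B[0][2] = 0 + -3 = -3, A[1][1] + B[1][2] = 10 + -4 = 6, A[1][2] + B[2][2] = 10 + 10 = 20) = -3 (attained at k = 0)
  C[2][0] = min over k of (A[2][0] + B[0][0] = 0 + -3 = -3, A[2][1] + B[1][0] = 4 + 2 = 6, A[2][2] + B[2][0] = 9 + 0 = 9) = -3 (attained at k = 0)
  C[2][1] = min over k of (A[2][0] + B[0][1] = 0 + 5 = 5, A[2][1] + B[1][1] = 4 + -5 = -1, A[2][2] + B[2][1] = 9 + 4 = 13) = -1 (attained at k = 1)
  C[2][2] = min over k of (A[2][0] + B[0][2] = 0 + -3 = -3, A[2][1] + B[1][2] = 4 + -4 = 0, A[2][2] + B[2][2] = 9 + 10 = 19) = -3 (attained at k = 0)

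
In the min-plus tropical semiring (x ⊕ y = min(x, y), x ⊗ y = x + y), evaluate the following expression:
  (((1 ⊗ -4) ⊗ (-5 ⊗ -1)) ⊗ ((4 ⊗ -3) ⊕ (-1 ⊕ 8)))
(((1 ⊗ -4) ⊗ (-5 ⊗ -1)) ⊗ ((4 ⊗ -3) ⊕ (-1 ⊕ 8))) = -10

Expand innermost to outermost. Recall ⊕ takes the minimum of its arguments and ⊗ takes their sum. Working out the expression (((1 ⊗ -4) ⊗ (-5 ⊗ -1)) ⊗ ((4 ⊗ -3) ⊕ (-1 ⊕ 8))) gives -10.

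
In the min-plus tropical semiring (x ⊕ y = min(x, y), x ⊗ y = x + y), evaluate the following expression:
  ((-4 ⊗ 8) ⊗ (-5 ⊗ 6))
((-4 ⊗ 8) ⊗ (-5 ⊗ 6)) = 5

Expand innermost to outermost. Recall ⊕ takes the minimum of its arguments and ⊗ takes their sum. Working out the expression ((-4 ⊗ 8) ⊗ (-5 ⊗ 6)) gives 5.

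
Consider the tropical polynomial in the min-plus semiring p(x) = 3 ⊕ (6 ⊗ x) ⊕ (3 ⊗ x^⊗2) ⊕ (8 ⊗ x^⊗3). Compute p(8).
p(8) = 3

A tropical monomial a ⊗ x^⊗i evaluates to a + i · x. Evaluating each term at x = 8:
  Term 0 contributes 3 + 0 · 8 = 3
  Term 1 contributes 6 + 1 · 8 = 14
  Term 2 contributes 3 + 2 · 8 = 19
  Term 3 contributes 8 + 3 · 8 = 32
p(8) = ⊕ of these = min[3, 14, 19, 32] = 3.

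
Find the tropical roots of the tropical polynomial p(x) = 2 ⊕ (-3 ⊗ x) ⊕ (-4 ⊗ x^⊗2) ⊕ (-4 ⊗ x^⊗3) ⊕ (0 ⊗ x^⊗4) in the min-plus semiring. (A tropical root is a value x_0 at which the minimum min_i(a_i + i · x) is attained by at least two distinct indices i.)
Roots: {-4, 0, 1, 5}

Each tropical root is a break point of the lower envelope of the lines y = a_i + i · x (there are 5 lines, with slopes 0, 1, ..., 4). Only the lines that attain the minimum somewhere contribute to roots; other lines are dominated. Here the surviving (envelope) indices are i = 4, i = 3, i = 2, i = 1, i = 0.
Intersections between consecutive envelope lines give the roots: for adjacent envelope indices i < j the intersection is x = (a_i − a_j) / (j − i). Reading off the sorted break points: {-4, 0, 1, 5}.
Verification: at each break x_0, at least two indices attain the minimum of min_i(a_i + i · x_0).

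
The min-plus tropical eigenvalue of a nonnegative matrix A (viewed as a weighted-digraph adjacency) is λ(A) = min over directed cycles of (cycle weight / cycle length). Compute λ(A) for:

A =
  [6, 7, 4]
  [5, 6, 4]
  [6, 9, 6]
λ(A) = 5

Enumerate directed cycles and compute their means (weight / length). Sample:
  cycle 0 → 0: weight = 6, length = 1, mean = 6/1 ≈ 6.000
  cycle 1 → 1: weight = 6, length = 1, mean = 6/1 ≈ 6.000
  cycle 2 → 2: weight = 6, length = 1, mean = 6/1 ≈ 6.000
  cycle 0 → 1 → 0: weight = 12, length = 2, mean = 12/2 ≈ 6.000
  cycle 0 → 2 → 0: weight = 10, length = 2, mean = 10/2 ≈ 5.000
  cycle 1 → 0 → 1: weight = 12, length = 2, mean = 12/2 ≈ 6.000
Minimum mean = 5.000, attained e.g. along the cycle 0 → 2 → 0 with weight 10 and length 2. So λ(A) = 10/2 = 5.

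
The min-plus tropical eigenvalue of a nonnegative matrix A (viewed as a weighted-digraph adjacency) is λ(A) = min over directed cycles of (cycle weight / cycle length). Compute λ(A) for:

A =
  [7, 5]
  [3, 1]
λ(A) = 1

Enumerate directed cycles and compute their means (weight / length). Sample:
  cycle 0 → 0: weight = 7, length = 1, mean = 7/1 ≈ 7.000
  cycle 1 → 1: weight = 1, length = 1, mean = 1/1 ≈ 1.000
  cycle 0 → 1 → 0: weight = 8, length = 2, mean = 8/2 ≈ 4.000
  cycle 1 → 0 → 1: weight = 8, length = 2, mean = 8/2 ≈ 4.000
Minimum mean = 1.000, attained e.g. along the cycle 1 → 1 with weight 1 and length 1. So λ(A) = 1/1 = 1.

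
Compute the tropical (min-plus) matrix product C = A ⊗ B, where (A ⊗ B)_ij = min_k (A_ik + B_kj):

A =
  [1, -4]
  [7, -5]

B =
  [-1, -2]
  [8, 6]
A ⊗ B =
  [0, -1]
  [3, 1]

Apply the min-plus product entry-by-entry:
  C[0][0] = min over k of (A[0][0] + B[0][0] = 1 + -1 = 0, A[0][1] + B[1][0] = -4 + 8 = 4) = 0 (attained at k = 0)
  C[0][1] = min over k of (A[0][0] + B[0][1] = 1 + -2 = -1, A[0][1] + B[1][1] = -4 + 6 = 2) = -1 (attained at k = 0)
  C[1][0] = min over k of (A[1][0] + B[0][0] = 7 + -1 = 6, A[1][1] + B[1][0] = -5 + 8 = 3) = 3 (attained at k = 1)
  C[1][1] = min over k of (A[1][0] + B[0][1] = 7 + -2 = 5, A[1][1] + B[1][1] = -5 + 6 = 1) = 1 (attained at k = 1)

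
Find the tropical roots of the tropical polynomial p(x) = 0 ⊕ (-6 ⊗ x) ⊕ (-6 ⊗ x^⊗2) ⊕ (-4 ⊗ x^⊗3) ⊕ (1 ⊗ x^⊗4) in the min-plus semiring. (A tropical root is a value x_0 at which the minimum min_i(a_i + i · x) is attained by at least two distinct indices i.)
Roots: {-5, -2, 0, 6}

Each tropical root is a break point of the lower envelope of the lines y = a_i + i · x (there are 5 lines, with slopes 0, 1, ..., 4). Only the lines that attain the minimum somewhere contribute to roots; other lines are dominated. Here the surviving (envelope) indices are i = 4, i = 3, i = 2, i = 1, i = 0.
Intersections between consecutive envelope lines give the roots: for adjacent envelope indices i < j the intersection is x = (a_i − a_j) / (j − i). Reading off the sorted break points: {-5, -2, 0, 6}.
Verification: at each break x_0, at least two indices attain the minimum of min_i(a_i + i · x_0).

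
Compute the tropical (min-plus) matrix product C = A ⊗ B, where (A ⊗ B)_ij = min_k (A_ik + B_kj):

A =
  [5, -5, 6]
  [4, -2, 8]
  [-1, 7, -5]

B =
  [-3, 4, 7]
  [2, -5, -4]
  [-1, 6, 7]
A ⊗ B =
  [-3, -10, -9]
  [0, -7, -6]
  [-6, 1, 2]

Apply the min-plus product entry-by-entry:
  C[0][0] = min over k of (A[0][0] + B[0][0] = 5 + -3 = 2, A[0][1] + B[1][0] = -5 + 2 = -3, A[0][2] + B[2][0] = 6 + -1 = 5) = -3 (attained at k = 1)
  C[0][1] = min over k of (A[0][0] + B[0][1] = 5 + 4 = 9, A[0][1] + B[1][1] = -5 + -5 = -10, A[0][2] + B[2][1] = 6 + 6 = 12) = -10 (attained at k = 1)
  C[0][2] = min over k of (A[0][0] + B[0][2] = 5 + 7 = 12, A[0][1] + B[1][2] = -5 + -4 = -9, A[0][2] + B[2][2] = 6 + 7 = 13) = -9 (attained at k = 1)
  C[1][0] = min over k of (A[1][0] + B[0][0] = 4 + -3 = 1, A[1][1] + B[1][0] = -2 + 2 = 0, A[1][2] + B[2][0] = 8 + -1 = 7) = 0 (attained at k = 1)
  C[1][1] = min over k of (A[1][0] + B[0][1] = 4 + 4 = 8, A[1][1] + B[1][1] = -2 + -5 = -7, A[1][2] + B[2][1] = 8 + 6 = 14) = -7 (attained at k = 1)
  C[1][2] = min over k of (A[1][0] + B[0][2] = 4 + 7 = 11, A[1][1] + B[1][2] = -2 + -4 = -6, A[1][2] + B[2][2] = 8 + 7 = 15) = -6 (attained at k = 1)
  C[2][0] = min over k of (A[2][0] + B[0][0] = -1 + -3 = -4, A[2][1] + B[1][0] = 7 + 2 = 9, A[2][2] + B[2][0] = -5 + -1 = -6) = -6 (attained at k = 2)
  C[2][1] = min over k of (A[2][0] + B[0][1] = -1 + 4 = 3, A[2][1] + B[1][1] = 7 + -5 = 2, A[2][2] + B[2][1] = -5 + 6 = 1) = 1 (attained at k = 2)
  C[2][2] = min over k of (A[2][0] + B[0][2] = -1 + 7 = 6, A[2][1] + B[1][2] = 7 + -4 = 3, A[2][2] + B[2][2] = -5 + 7 = 2) = 2 (attained at k = 2)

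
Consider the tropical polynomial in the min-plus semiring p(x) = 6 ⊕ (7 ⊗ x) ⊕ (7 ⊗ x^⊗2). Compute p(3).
p(3) = 6

A tropical monomial a ⊗ x^⊗i evaluates to a + i · x. Evaluating each term at x = 3:
  Term 0 contributes 6 + 0 · 3 = 6
  Term 1 contributes 7 + 1 · 3 = 10
  Term 2 contributes 7 + 2 · 3 = 13
p(3) = ⊕ of these = min[6, 10, 13] = 6.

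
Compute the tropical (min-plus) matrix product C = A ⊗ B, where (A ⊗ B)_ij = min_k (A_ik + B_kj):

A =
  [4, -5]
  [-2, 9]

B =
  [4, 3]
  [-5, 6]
A ⊗ B =
  [-10, 1]
  [2, 1]

Apply the min-plus product entry-by-entry:
  C[0][0] = min over k of (A[0][0] + B[0][0] = 4 + 4 = 8, A[0][1] + B[1][0] = -5 + -5 = -10) = -10 (attained at k = 1)
  C[0][1] = min over k of (A[0][0] + B[0][1] = 4 + 3 = 7, A[0][1] + B[1][1] = -5 + 6 = 1) = 1 (attained at k = 1)
  C[1][0] = min over k of (A[1][0] + B[0][0] = -2 + 4 = 2, A[1][1] + B[1][0] = 9 + -5 = 4) = 2 (attained at k = 0)
  C[1][1] = min over k of (A[1][0] + B[0][1] = -2 + 3 = 1, A[1][1] + B[1][1] = 9 + 6 = 15) = 1 (attained at k = 0)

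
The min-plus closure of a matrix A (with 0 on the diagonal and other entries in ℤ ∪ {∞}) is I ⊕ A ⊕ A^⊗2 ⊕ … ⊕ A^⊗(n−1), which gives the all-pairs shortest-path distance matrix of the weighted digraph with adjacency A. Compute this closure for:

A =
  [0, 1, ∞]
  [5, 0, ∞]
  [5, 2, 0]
Closure =
  [0, 1, ∞]
  [5, 0, ∞]
  [5, 2, 0]

This is the Floyd-Warshall all-pairs shortest-path computation. For each intermediate vertex k = 0, 1, …, 2, update dist[i][j] ← min(dist[i][j], dist[i][k] + dist[k][j]). The final matrix gives, for each (i, j), the minimum total weight of any directed path from i to j (possibly empty when i = j).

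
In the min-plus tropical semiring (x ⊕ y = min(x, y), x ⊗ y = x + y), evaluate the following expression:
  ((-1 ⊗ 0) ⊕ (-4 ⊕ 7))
((-1 ⊗ 0) ⊕ (-4 ⊕ 7)) = -4

Expand innermost to outermost. Recall ⊕ takes the minimum of its arguments and ⊗ takes their sum. Working out the expression ((-1 ⊗ 0) ⊕ (-4 ⊕ 7)) gives -4.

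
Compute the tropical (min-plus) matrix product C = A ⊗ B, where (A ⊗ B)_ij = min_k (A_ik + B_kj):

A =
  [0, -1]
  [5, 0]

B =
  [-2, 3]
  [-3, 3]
A ⊗ B =
  [-4, 2]
  [-3, 3]

Apply the min-plus product entry-by-entry:
  C[0][0] = min over k of (A[0][0] + B[0][0] = 0 + -2 = -2, A[0][1] + B[1][0] = -1 + -3 = -4) = -4 (attained at k = 1)
  C[0][1] = min over k of (A[0][0] + B[0][1] = 0 + 3 = 3, A[0][1] + B[1][1] = -1 + 3 = 2) = 2 (attained at k = 1)
  C[1][0] = min over k of (A[1][0] + B[0][0] = 5 + -2 = 3, A[1][1] + B[1][0] = 0 + -3 = -3) = -3 (attained at k = 1)
  C[1][1] = min over k of (A[1][0] + B[0][1] = 5 + 3 = 8, A[1][1] + B[1][1] = 0 + 3 = 3) = 3 (attained at k = 1)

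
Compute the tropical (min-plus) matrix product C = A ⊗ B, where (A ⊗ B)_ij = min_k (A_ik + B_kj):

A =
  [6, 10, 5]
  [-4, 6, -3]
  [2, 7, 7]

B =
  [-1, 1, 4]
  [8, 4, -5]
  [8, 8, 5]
A ⊗ B =
  [5, 7, 5]
  [-5, -3, 0]
  [1, 3, 2]

Apply the min-plus product entry-by-entry:
  C[0][0] = min over k of (A[0][0] + B[0][0] = 6 + -1 = 5, A[0][1] + B[1][0] = 10 + 8 = 18, A[0][2] + B[2][0] = 5 + 8 = 13) = 5 (attained at k = 0)
  C[0][1] = min over k of (A[0][0] + B[0][1] = 6 + 1 = 7, A[0][1] + B[1][1] = 10 + 4 = 14, A[0][2] + B[2][1] = 5 + 8 = 13) = 7 (attained at k = 0)
  C[0][2] = min over k of (A[0][0] + B[0][2] = 6 + 4 = 10, A[0][1] + B[1][2] = 10 + -5 = 5, A[0][2] + B[2][2] = 5 + 5 = 10) = 5 (attained at k = 1)
  C[1][0] = min over k of (A[1][0] + B[0][0] = -4 + -1 = -5, A[1][1] + B[1][0] = 6 + 8 = 14, A[1][2] + B[2][0] = -3 + 8 = 5) = -5 (attained at k = 0)
  C[1][1] = min over k of (A[1][0] + B[0][1] = -4 + 1 = -3, A[1][1] + B[1][1] = 6 + 4 = 10, A[1][2] + B[2][1] = -3 + 8 = 5) = -3 (attained at k = 0)
  C[1][2] = min over k of (A[1][0] + B[0][2] = -4 + 4 = 0, A[1][1] + B[1][2] = 6 + -5 = 1, A[1][2] + B[2][2] = -3 + 5 = 2) = 0 (attained at k = 0)
  C[2][0] = min over k of (A[2][0] + B[0][0] = 2 + -1 = 1, A[2][1] + B[1][0] = 7 + 8 = 15, A[2][2] + B[2][0] = 7 + 8 = 15) = 1 (attained at k = 0)
  C[2][1] = min over k of (A[2][0] + B[0][1] = 2 + 1 = 3, A[2][1] + B[1][1] = 7 + 4 = 11, A[2][2] + B[2][1] = 7 + 8 = 15) = 3 (attained at k = 0)
  C[2][2] = min over k of (A[2][0] + B[0][2] = 2 + 4 = 6, A[2][1] + B[1][2] = 7 + -5 = 2, A[2][2] + B[2][2] = 7 + 5 = 12) = 2 (attained at k = 1)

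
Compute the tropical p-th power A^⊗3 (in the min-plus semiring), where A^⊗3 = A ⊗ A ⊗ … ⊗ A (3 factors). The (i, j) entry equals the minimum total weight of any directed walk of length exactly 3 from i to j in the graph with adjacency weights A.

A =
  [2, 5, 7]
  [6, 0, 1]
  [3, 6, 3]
A^⊗3 =
  [6, 5, 6]
  [4, 0, 1]
  [7, 6, 7]

Each entry (A^⊗3)_ij equals the minimum over all length-3 walks i = v_0 → v_1 → … → v_3 = j of Σ_t A[v_t][v_{t+1}]. For example, for (i, j) = (0, 2) we minimise over 9 possible intermediate vertex sequences; the minimum is 6, attained along the walk 0 → 1 → 1 → 2.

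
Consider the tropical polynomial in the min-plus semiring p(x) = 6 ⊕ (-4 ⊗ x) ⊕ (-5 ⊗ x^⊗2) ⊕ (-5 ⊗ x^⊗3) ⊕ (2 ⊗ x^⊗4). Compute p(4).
p(4) = 0

A tropical monomial a ⊗ x^⊗i evaluates to a + i · x. Evaluating each term at x = 4:
  Term 0 contributes 6 + 0 · 4 = 6
  Term 1 contributes -4 + 1 · 4 = 0
  Term 2 contributes -5 + 2 · 4 = 3
  Term 3 contributes -5 + 3 · 4 = 7
  Term 4 contributes 2 + 4 · 4 = 18
p(4) = ⊕ of these = min[6, 0, 3, 7, 18] = 0.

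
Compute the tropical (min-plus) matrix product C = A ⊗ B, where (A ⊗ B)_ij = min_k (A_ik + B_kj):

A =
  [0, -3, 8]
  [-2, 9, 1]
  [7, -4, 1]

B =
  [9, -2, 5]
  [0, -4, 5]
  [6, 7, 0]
A ⊗ B =
  [-3, -7, 2]
  [7, -4, 1]
  [-4, -8, 1]

Apply the min-plus product entry-by-entry:
  C[0][0] = min over k of (A[0][0] + B[0][0] = 0 + 9 = 9, A[0][1] + B[1][0] = -3 + 0 = -3, A[0][2] + B[2][0] = 8 + 6 = 14) = -3 (attained at k = 1)
  C[0][1] = min over k of (A[0][0] + B[0][1] = 0 + -2 = -2, A[0][1] + B[1][1] = -3 + -4 = -7, A[0][2] + B[2][1] = 8 + 7 = 15) = -7 (attained at k = 1)
  C[0][2] = min over k of (A[0][0] + B[0][2] = 0 + 5 = 5, A[0][1] + B[1][2] = -3 + 5 = 2, A[0][2] + B[2][2] = 8 + 0 = 8) = 2 (attained at k = 1)
  C[1][0] = min over k of (A[1][0] + B[0][0] = -2 + 9 = 7, A[1][1] + B[1][0] = 9 + 0 = 9, A[1][2] + B[2][0] = 1 + 6 = 7) = 7 (attained at k = 0)
  C[1][1] = min over k of (A[1][0] + B[0][1] = -2 + -2 = -4, A[1][1] + B[1][1] = 9 + -4 = 5, A[1][2] + B[2][1] = 1 + 7 = 8) = -4 (attained at k = 0)
  C[1][2] = min over k of (A[1][0] + B[0][2] = -2 + 5 = 3, A[1][1] + B[1][2] = 9 + 5 = 14, A[1][2] + B[2][2] = 1 + 0 = 1) = 1 (attained at k = 2)
  C[2][0] = min over k of (A[2][0] + B[0][0] = 7 + 9 = 16, A[2][1] + B[1][0] = -4 + 0 = -4, A[2][2] + B[2][0] = 1 + 6 = 7) = -4 (attained at k = 1)
  C[2][1] = min over k of (A[2][0] + B[0][1] = 7 + -2 = 5, A[2][1] + B[1][1] = -4 + -4 = -8, A[2][2] + B[2][1] = 1 + 7 = 8) = -8 (attained at k = 1)
  C[2][2] = min over k of (A[2][0] + B[0][2] = 7 + 5 = 12, A[2][1] + B[1][2] = -4 + 5 = 1, A[2][2] + B[2][2] = 1 + 0 = 1) = 1 (attained at k = 1)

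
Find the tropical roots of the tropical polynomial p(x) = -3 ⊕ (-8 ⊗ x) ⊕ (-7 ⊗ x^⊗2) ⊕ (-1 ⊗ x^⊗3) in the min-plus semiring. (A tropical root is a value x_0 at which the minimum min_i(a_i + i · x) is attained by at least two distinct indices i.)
Roots: {-6, -1, 5}

Each tropical root is a break point of the lower envelope of the lines y = a_i + i · x (there are 4 lines, with slopes 0, 1, ..., 3). Only the lines that attain the minimum somewhere contribute to roots; other lines are dominated. Here the surviving (envelope) indices are i = 3, i = 2, i = 1, i = 0.
Intersections between consecutive envelope lines give the roots: for adjacent envelope indices i < j the intersection is x = (a_i − a_j) / (j − i). Reading off the sorted break points: {-6, -1, 5}.
Verification: at each break x_0, at least two indices attain the minimum of min_i(a_i + i · x_0).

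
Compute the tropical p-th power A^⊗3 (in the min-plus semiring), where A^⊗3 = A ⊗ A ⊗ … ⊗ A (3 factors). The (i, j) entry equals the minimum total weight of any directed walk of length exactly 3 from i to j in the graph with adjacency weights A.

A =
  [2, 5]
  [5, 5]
A^⊗3 =
  [6, 9]
  [9, 12]

Each entry (A^⊗3)_ij equals the minimum over all length-3 walks i = v_0 → v_1 → … → v_3 = j of Σ_t A[v_t][v_{t+1}]. For example, for (i, j) = (0, 1) we minimise over 4 possible intermediate vertex sequences; the minimum is 9, attained along the walk 0 → 0 → 0 → 1.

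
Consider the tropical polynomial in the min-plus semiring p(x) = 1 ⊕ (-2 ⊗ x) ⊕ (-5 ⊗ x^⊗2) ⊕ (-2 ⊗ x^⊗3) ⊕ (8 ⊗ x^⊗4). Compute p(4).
p(4) = 1

A tropical monomial a ⊗ x^⊗i evaluates to a + i · x. Evaluating each term at x = 4:
  Term 0 contributes 1 + 0 · 4 = 1
  Term 1 contributes -2 + 1 · 4 = 2
  Term 2 contributes -5 + 2 · 4 = 3
  Term 3 contributes -2 + 3 · 4 = 10
  Term 4 contributes 8 + 4 · 4 = 24
p(4) = ⊕ of these = min[1, 2, 3, 10, 24] = 1.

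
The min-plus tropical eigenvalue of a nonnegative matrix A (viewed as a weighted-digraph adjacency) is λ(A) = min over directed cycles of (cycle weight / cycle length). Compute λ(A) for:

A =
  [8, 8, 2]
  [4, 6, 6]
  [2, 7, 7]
λ(A) = 2

Enumerate directed cycles and compute their means (weight / length). Sample:
  cycle 0 → 0: weight = 8, length = 1, mean = 8/1 ≈ 8.000
  cycle 1 → 1: weight = 6, length = 1, mean = 6/1 ≈ 6.000
  cycle 2 → 2: weight = 7, length = 1, mean = 7/1 ≈ 7.000
  cycle 0 → 1 → 0: weight = 12, length = 2, mean = 12/2 ≈ 6.000
  cycle 0 → 2 → 0: weight = 4, length = 2, mean = 4/2 ≈ 2.000
  cycle 1 → 0 → 1: weight = 12, length = 2, mean = 12/2 ≈ 6.000
Minimum mean = 2.000, attained e.g. along the cycle 0 → 2 → 0 with weight 4 and length 2. So λ(A) = 4/2 = 2.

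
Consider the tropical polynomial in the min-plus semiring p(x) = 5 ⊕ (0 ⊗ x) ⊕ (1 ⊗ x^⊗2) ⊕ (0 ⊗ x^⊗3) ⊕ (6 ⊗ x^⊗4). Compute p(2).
p(2) = 2

A tropical monomial a ⊗ x^⊗i evaluates to a + i · x. Evaluating each term at x = 2:
  Term 0 contributes 5 + 0 · 2 = 5
  Term 1 contributes 0 + 1 · 2 = 2
  Term 2 contributes 1 + 2 · 2 = 5
  Term 3 contributes 0 + 3 · 2 = 6
  Term 4 contributes 6 + 4 · 2 = 14
p(2) = ⊕ of these = min[5, 2, 5, 6, 14] = 2.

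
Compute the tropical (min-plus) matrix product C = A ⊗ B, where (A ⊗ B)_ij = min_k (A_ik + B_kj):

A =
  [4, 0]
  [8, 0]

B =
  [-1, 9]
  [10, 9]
A ⊗ B =
  [3, 9]
  [7, 9]

Apply the min-plus product entry-by-entry:
  C[0][0] = min over k of (A[0][0] + B[0][0] = 4 + -1 = 3, A[0][1] + B[1][0] = 0 + 10 = 10) = 3 (attained at k = 0)
  C[0][1] = min over k of (A[0][0] + B[0][1] = 4 + 9 = 13, A[0][1] + B[1][1] = 0 + 9 = 9) = 9 (attained at k = 1)
  C[1][0] = min over k of (A[1][0] + B[0][0] = 8 + -1 = 7, A[1][1] + B[1][0] = 0 + 10 = 10) = 7 (attained at k = 0)
  C[1][1] = min over k of (A[1][0] + B[0][1] = 8 + 9 = 17, A[1][1] + B[1][1] = 0 + 9 = 9) = 9 (attained at k = 1)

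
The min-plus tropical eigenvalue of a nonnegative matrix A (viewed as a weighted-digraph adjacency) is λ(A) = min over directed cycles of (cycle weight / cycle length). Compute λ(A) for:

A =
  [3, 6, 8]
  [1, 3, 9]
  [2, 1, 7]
λ(A) = 3

Enumerate directed cycles and compute their means (weight / length). Sample:
  cycle 0 → 0: weight = 3, length = 1, mean = 3/1 ≈ 3.000
  cycle 1 → 1: weight = 3, length = 1, mean = 3/1 ≈ 3.000
  cycle 2 → 2: weight = 7, length = 1, mean = 7/1 ≈ 7.000
  cycle 0 → 1 → 0: weight = 7, length = 2, mean = 7/2 ≈ 3.500
  cycle 0 → 2 → 0: weight = 10, length = 2, mean = 10/2 ≈ 5.000
  cycle 1 → 0 → 1: weight = 7, length = 2, mean = 7/2 ≈ 3.500
Minimum mean = 3.000, attained e.g. along the cycle 0 → 0 with weight 3 and length 1. So λ(A) = 3/1 = 3.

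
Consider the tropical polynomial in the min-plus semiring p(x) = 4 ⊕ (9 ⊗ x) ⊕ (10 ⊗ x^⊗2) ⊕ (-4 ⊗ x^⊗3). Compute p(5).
p(5) = 4

A tropical monomial a ⊗ x^⊗i evaluates to a + i · x. Evaluating each term at x = 5:
  Term 0 contributes 4 + 0 · 5 = 4
  Term 1 contributes 9 + 1 · 5 = 14
  Term 2 contributes 10 + 2 · 5 = 20
  Term 3 contributes -4 + 3 · 5 = 11
p(5) = ⊕ of these = min[4, 14, 20, 11] = 4.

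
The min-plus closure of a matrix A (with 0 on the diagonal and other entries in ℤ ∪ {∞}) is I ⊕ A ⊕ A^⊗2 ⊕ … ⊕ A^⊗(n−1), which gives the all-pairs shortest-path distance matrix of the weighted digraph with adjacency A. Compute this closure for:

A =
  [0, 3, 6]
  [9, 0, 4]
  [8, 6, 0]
Closure =
  [0, 3, 6]
  [9, 0, 4]
  [8, 6, 0]

This is the Floyd-Warshall all-pairs shortest-path computation. For each intermediate vertex k = 0, 1, …, 2, update dist[i][j] ← min(dist[i][j], dist[i][k] + dist[k][j]). The final matrix gives, for each (i, j), the minimum total weight of any directed path from i to j (possibly empty when i = j).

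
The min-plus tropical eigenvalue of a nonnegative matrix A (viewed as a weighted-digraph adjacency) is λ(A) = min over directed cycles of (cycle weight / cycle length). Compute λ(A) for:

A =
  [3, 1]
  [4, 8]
λ(A) = 5/2

Enumerate directed cycles and compute their means (weight / length). Sample:
  cycle 0 → 0: weight = 3, length = 1, mean = 3/1 ≈ 3.000
  cycle 1 → 1: weight = 8, length = 1, mean = 8/1 ≈ 8.000
  cycle 0 → 1 → 0: weight = 5, length = 2, mean = 5/2 ≈ 2.500
  cycle 1 → 0 → 1: weight = 5, length = 2, mean = 5/2 ≈ 2.500
Minimum mean = 2.500, attained e.g. along the cycle 0 → 1 → 0 with weight 5 and length 2. So λ(A) = 5/2 = 5/2.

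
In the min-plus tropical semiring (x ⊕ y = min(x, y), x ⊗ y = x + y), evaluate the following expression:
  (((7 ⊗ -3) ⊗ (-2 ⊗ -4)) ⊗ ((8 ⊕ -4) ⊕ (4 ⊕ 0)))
(((7 ⊗ -3) ⊗ (-2 ⊗ -4)) ⊗ ((8 ⊕ -4) ⊕ (4 ⊕ 0))) = -6

Expand innermost to outermost. Recall ⊕ takes the minimum of its arguments and ⊗ takes their sum. Working out the expression (((7 ⊗ -3) ⊗ (-2 ⊗ -4)) ⊗ ((8 ⊕ -4) ⊕ (4 ⊕ 0))) gives -6.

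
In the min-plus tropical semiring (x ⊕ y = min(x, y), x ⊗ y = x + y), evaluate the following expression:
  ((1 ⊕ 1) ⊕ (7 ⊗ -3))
((1 ⊕ 1) ⊕ (7 ⊗ -3)) = 1

Expand innermost to outermost. Recall ⊕ takes the minimum of its arguments and ⊗ takes their sum. Working out the expression ((1 ⊕ 1) ⊕ (7 ⊗ -3)) gives 1.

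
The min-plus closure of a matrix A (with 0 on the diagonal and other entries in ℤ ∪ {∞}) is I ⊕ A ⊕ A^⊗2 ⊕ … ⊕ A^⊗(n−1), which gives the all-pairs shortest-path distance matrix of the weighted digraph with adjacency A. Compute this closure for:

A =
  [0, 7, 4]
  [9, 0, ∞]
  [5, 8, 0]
Closure =
  [0, 7, 4]
  [9, 0, 13]
  [5, 8, 0]

This is the Floyd-Warshall all-pairs shortest-path computation. For each intermediate vertex k = 0, 1, …, 2, update dist[i][j] ← min(dist[i][j], dist[i][k] + dist[k][j]). The final matrix gives, for each (i, j), the minimum total weight of any directed path from i to j (possibly empty when i = j).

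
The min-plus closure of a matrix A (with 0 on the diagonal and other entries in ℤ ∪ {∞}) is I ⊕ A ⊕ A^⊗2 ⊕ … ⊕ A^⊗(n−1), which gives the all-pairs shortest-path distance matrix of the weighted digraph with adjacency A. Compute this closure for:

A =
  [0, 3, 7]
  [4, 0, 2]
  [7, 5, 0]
Closure =
  [0, 3, 5]
  [4, 0, 2]
  [7, 5, 0]

This is the Floyd-Warshall all-pairs shortest-path computation. For each intermediate vertex k = 0, 1, …, 2, update dist[i][j] ← min(dist[i][j], dist[i][k] + dist[k][j]). The final matrix gives, for each (i, j), the minimum total weight of any directed path from i to j (possibly empty when i = j).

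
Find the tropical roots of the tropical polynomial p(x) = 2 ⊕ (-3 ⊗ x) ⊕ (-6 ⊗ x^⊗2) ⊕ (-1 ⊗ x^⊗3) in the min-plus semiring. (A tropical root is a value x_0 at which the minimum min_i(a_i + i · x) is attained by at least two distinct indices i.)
Roots: {-5, 3, 5}

Each tropical root is a break point of the lower envelope of the lines y = a_i + i · x (there are 4 lines, with slopes 0, 1, ..., 3). Only the lines that attain the minimum somewhere contribute to roots; other lines are dominated. Here the surviving (envelope) indices are i = 3, i = 2, i = 1, i = 0.
Intersections between consecutive envelope lines give the roots: for adjacent envelope indices i < j the intersection is x = (a_i − a_j) / (j − i). Reading off the sorted break points: {-5, 3, 5}.
Verification: at each break x_0, at least two indices attain the minimum of min_i(a_i + i · x_0).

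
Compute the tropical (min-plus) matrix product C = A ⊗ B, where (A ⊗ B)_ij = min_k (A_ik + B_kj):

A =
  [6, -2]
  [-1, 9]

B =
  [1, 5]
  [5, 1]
A ⊗ B =
  [3, -1]
  [0, 4]

Apply the min-plus product entry-by-entry:
  C[0][0] = min over k of (A[0][0] + B[0][0] = 6 + 1 = 7, A[0][1] + B[1][0] = -2 + 5 = 3) = 3 (attained at k = 1)
  C[0][1] = min over k of (A[0][0] + B[0][1] = 6 + 5 = 11, A[0][1] + B[1][1] = -2 + 1 = -1) = -1 (attained at k = 1)
  C[1][0] = min over k of (A[1][0] + B[0][0] = -1 + 1 = 0, A[1][1] + B[1][0] = 9 + 5 = 14) = 0 (attained at k = 0)
  C[1][1] = min over k of (A[1][0] + B[0][1] = -1 + 5 = 4, A[1][1] + B[1][1] = 9 + 1 = 10) = 4 (attained at k = 0)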